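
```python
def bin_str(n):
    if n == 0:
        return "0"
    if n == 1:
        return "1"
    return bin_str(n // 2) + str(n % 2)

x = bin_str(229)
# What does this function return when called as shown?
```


bin_str(229)
= bin_str(114) + "1"
= bin_str(57) + "0" + "1"
= bin_str(28) + "1" + "0" + "1"
= bin_str(14) + "0" + "1" + "0" + "1"
= bin_str(7) + "0" + "0" + "1" + "0" + "1"
= bin_str(3) + "1" + "0" + "0" + "1" + "0" + "1"
= bin_str(1) + "1" + "1" + "0" + "0" + "1" + "0" + "1"
= "1" + "1" + "1" + "0" + "0" + "1" + "0" + "1"
= "11100101"


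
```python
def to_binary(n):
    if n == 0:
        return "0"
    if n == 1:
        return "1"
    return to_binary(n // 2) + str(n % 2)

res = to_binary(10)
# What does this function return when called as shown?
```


to_binary(10)
= to_binary(5) + "0"
= to_binary(2) + "1" + "0"
= to_binary(1) + "0" + "1" + "0"
= "1" + "0" + "1" + "0"
= "1010"


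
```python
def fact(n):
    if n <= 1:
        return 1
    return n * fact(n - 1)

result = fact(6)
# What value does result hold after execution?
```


fact(6)
= 6 * fact(5)
= 6 * 5 * fact(4)
= 6 * 5 * 4 * fact(3)
= 6 * 5 * 4 * 3 * fact(2)
= 6 * 5 * 4 * 3 * 2 * fact(1)
= 6 * 5 * 4 * 3 * 2 * 1
= 720


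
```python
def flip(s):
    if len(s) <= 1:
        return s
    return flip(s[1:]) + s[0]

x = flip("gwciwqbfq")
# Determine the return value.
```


flip("gwciwqbfq")
= flip("wciwqbfq") + "g"
= flip("ciwqbfq") + "w" + "g"
= flip("iwqbfq") + "c" + "w" + "g"
= flip("wqbfq") + "i" + "c" + "w" + "g"
= flip("qbfq") + "w" + "i" + "c" + "w" + "g"
= flip("bfq") + "q" + "w" + "i" + "c" + "w" + "g"
= flip("fq") + "b" + "q" + "w" + "i" + "c" + "w" + "g"
= flip("q") + "f" + "b" + "q" + "w" + "i" + "c" + "w" + "g"
= "q" + "f" + "b" + "q" + "w" + "i" + "c" + "w" + "g"
= "qfbqwicwg"


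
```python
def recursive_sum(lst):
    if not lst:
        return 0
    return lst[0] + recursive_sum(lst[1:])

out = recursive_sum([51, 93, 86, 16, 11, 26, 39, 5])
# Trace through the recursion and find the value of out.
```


recursive_sum([51, 93, 86, 16, 11, 26, 39, 5])
= 51 + recursive_sum([93, 86, 16, 11, 26, 39, 5])
= 51 + 93 + recursive_sum([86, 16, 11, 26, 39, 5])
= 51 + 93 + 86 + recursive_sum([16, 11, 26, 39, 5])
= 51 + 93 + 86 + 16 + recursive_sum([11, 26, 39, 5])
= 51 + 93 + 86 + 16 + 11 + recursive_sum([26, 39, 5])
= 51 + 93 + 86 + 16 + 11 + 26 + recursive_sum([39, 5])
= 51 + 93 + 86 + 16 + 11 + 26 + 39 + recursive_sum([5])
= 51 + 93 + 86 + 16 + 11 + 26 + 39 + 5 + recursive_sum([])
= 51 + 93 + 86 + 16 + 11 + 26 + 39 + 5 + 0
= 327


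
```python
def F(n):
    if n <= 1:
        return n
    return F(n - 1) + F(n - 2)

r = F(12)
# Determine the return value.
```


F(12)
= F(11) + F(10)
= (F(10) + F(9)) + F(10)
Computing bottom-up: F(0)=0, F(1)=1, F(2)=1, F(3)=2, F(4)=3, F(5)=5, F(6)=8, F(7)=13, F(8)=21, F(9)=34, F(10)=55, F(11)=89, F(12)=144
= 144


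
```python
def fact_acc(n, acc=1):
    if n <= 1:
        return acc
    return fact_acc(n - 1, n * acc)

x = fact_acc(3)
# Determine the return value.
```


fact_acc(3, 1)
= fact_acc(2, 3 * 1) = fact_acc(2, 3)
= fact_acc(1, 2 * 3) = fact_acc(1, 6)
n <= 1, return acc = 6


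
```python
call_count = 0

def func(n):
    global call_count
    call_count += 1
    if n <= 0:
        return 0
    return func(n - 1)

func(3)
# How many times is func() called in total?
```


func(3) calls func(2) calls ... calls func(0)
Total calls: 3 + 1 (for base case) = 4


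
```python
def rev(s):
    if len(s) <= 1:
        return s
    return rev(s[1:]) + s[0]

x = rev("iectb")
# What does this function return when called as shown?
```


rev("iectb")
= rev("ectb") + "i"
= rev("ctb") + "e" + "i"
= rev("tb") + "c" + "e" + "i"
= rev("b") + "t" + "c" + "e" + "i"
= "b" + "t" + "c" + "e" + "i"
= "btcei"


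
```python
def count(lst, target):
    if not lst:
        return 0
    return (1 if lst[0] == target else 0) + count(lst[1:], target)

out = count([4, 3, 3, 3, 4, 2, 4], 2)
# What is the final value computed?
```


count([4, 3, 3, 3, 4, 2, 4], 2)
lst[0]=4 != 2: 0 + count([3, 3, 3, 4, 2, 4], 2)
lst[0]=3 != 2: 0 + count([3, 3, 4, 2, 4], 2)
lst[0]=3 != 2: 0 + count([3, 4, 2, 4], 2)
lst[0]=3 != 2: 0 + count([4, 2, 4], 2)
lst[0]=4 != 2: 0 + count([2, 4], 2)
lst[0]=2 == 2: 1 + count([4], 2)
lst[0]=4 != 2: 0 + count([], 2)
= 1


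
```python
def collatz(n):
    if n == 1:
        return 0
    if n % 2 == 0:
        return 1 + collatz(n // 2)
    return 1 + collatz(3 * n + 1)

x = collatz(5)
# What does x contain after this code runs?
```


collatz(5)
5 is odd -> 3*5+1 = 16 -> collatz(16)
16 is even -> collatz(8)
8 is even -> collatz(4)
4 is even -> collatz(2)
2 is even -> collatz(1)
Reached 1 after 5 steps
= 5


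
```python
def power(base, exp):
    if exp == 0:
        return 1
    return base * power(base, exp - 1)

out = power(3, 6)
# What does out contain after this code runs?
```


power(3, 6)
= 3 * power(3, 5)
= 3 * 3 * power(3, 4)
= 3 * 3 * 3 * power(3, 3)
= 3 * 3 * 3 * 3 * power(3, 2)
= 3 * 3 * 3 * 3 * 3 * power(3, 1)
= 3 * 3 * 3 * 3 * 3 * 3 * power(3, 0)
= 3 * 3 * 3 * 3 * 3 * 3 * 1
= 729


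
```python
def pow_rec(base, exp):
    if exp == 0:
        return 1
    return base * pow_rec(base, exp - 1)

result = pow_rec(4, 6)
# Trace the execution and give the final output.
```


pow_rec(4, 6)
= 4 * pow_rec(4, 5)
= 4 * 4 * pow_rec(4, 4)
= 4 * 4 * 4 * pow_rec(4, 3)
= 4 * 4 * 4 * 4 * pow_rec(4, 2)
= 4 * 4 * 4 * 4 * 4 * pow_rec(4, 1)
= 4 * 4 * 4 * 4 * 4 * 4 * pow_rec(4, 0)
= 4 * 4 * 4 * 4 * 4 * 4 * 1
= 4096


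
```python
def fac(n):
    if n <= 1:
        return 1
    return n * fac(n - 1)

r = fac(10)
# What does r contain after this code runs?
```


fac(10)
= 10 * fac(9)
= 10 * 9 * fac(8)
= 10 * 9 * 8 * fac(7)
= 10 * 9 * 8 * 7 * fac(6)
= 10 * 9 * 8 * 7 * 6 * fac(5)
= 10 * 9 * 8 * 7 * 6 * 5 * fac(4)
= 10 * 9 * 8 * 7 * 6 * 5 * 4 * fac(3)
= 10 * 9 * 8 * 7 * 6 * 5 * 4 * 3 * fac(2)
= 10 * 9 * 8 * 7 * 6 * 5 * 4 * 3 * 2 * fac(1)
= 10 * 9 * 8 * 7 * 6 * 5 * 4 * 3 * 2 * 1
= 3628800


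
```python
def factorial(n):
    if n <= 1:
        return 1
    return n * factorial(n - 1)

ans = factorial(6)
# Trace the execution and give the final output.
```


factorial(6)
= 6 * factorial(5)
= 6 * 5 * factorial(4)
= 6 * 5 * 4 * factorial(3)
= 6 * 5 * 4 * 3 * factorial(2)
= 6 * 5 * 4 * 3 * 2 * factorial(1)
= 6 * 5 * 4 * 3 * 2 * 1
= 720


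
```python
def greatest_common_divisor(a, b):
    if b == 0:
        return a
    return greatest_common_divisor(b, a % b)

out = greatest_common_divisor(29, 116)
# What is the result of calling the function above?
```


greatest_common_divisor(29, 116)
= greatest_common_divisor(116, 29 % 116) = greatest_common_divisor(116, 29)
= greatest_common_divisor(29, 116 % 29) = greatest_common_divisor(29, 0)
b == 0, return a = 29


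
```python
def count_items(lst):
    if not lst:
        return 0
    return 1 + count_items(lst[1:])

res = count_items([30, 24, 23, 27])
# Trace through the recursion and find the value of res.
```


count_items([30, 24, 23, 27])
= 1 + count_items([24, 23, 27])
= 1 + 1 + count_items([23, 27])
= 1 + 1 + 1 + count_items([27])
= 1 + 1 + 1 + 1 + count_items([])
= 1 + 1 + 1 + 1 + 0
= 4


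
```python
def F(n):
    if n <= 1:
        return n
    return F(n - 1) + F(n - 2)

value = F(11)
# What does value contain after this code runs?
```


F(11)
= F(10) + F(9)
= (F(9) + F(8)) + F(9)
Computing bottom-up: F(0)=0, F(1)=1, F(2)=1, F(3)=2, F(4)=3, F(5)=5, F(6)=8, F(7)=13, F(8)=21, F(9)=34, F(10)=55, F(11)=89
= 89


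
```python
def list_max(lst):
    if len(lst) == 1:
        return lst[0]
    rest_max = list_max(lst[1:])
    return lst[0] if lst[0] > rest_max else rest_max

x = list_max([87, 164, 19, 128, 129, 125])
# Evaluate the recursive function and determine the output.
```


list_max([87, 164, 19, 128, 129, 125])
= compare 87 with list_max([164, 19, 128, 129, 125])
= compare 164 with list_max([19, 128, 129, 125])
= compare 19 with list_max([128, 129, 125])
= compare 128 with list_max([129, 125])
= compare 129 with list_max([125])
Base: list_max([125]) = 125
compare 129 with 125: max = 129
compare 128 with 129: max = 129
compare 19 with 129: max = 129
compare 164 with 129: max = 164
compare 87 with 164: max = 164
= 164


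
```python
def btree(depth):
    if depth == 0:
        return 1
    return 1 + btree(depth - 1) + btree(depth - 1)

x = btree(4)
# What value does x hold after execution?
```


btree(4)
= 1 + btree(3) + btree(3)
= 1 + 2 * btree(3)
btree(k) = 2^(k+1) - 1
btree(0) = 1
btree(1) = 3
btree(2) = 7
btree(3) = 15
btree(4) = 31
btree(4) = 2^5 - 1 = 31


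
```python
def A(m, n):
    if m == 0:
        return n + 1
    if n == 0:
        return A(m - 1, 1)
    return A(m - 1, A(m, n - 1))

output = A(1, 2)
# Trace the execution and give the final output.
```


A(1, 2)
= A(0, A(1, 1))
First compute A(1, 1) = 3
= A(0, 3)
= 4


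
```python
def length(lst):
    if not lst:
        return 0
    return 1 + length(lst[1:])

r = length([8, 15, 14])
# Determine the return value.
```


length([8, 15, 14])
= 1 + length([15, 14])
= 1 + 1 + length([14])
= 1 + 1 + 1 + length([])
= 1 + 1 + 1 + 0
= 3


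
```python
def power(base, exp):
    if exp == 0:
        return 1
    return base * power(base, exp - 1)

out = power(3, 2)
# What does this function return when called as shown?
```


power(3, 2)
= 3 * power(3, 1)
= 3 * 3 * power(3, 0)
= 3 * 3 * 1
= 9


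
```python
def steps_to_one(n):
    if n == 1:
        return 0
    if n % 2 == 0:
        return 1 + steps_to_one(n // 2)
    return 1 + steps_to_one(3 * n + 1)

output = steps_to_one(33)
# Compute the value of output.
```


steps_to_one(33)
33 is odd -> 3*33+1 = 100 -> steps_to_one(100)
100 is even -> steps_to_one(50)
50 is even -> steps_to_one(25)
25 is odd -> 3*25+1 = 76 -> steps_to_one(76)
76 is even -> steps_to_one(38)
38 is even -> steps_to_one(19)
19 is odd -> 3*19+1 = 58 -> steps_to_one(58)
58 is even -> steps_to_one(29)
29 is odd -> 3*29+1 = 88 -> steps_to_one(88)
88 is even -> steps_to_one(44)
44 is even -> steps_to_one(22)
22 is even -> steps_to_one(11)
11 is odd -> 3*11+1 = 34 -> steps_to_one(34)
34 is even -> steps_to_one(17)
17 is odd -> 3*17+1 = 52 -> steps_to_one(52)
52 is even -> steps_to_one(26)
26 is even -> steps_to_one(13)
13 is odd -> 3*13+1 = 40 -> steps_to_one(40)
40 is even -> steps_to_one(20)
20 is even -> steps_to_one(10)
10 is even -> steps_to_one(5)
5 is odd -> 3*5+1 = 16 -> steps_to_one(16)
16 is even -> steps_to_one(8)
8 is even -> steps_to_one(4)
4 is even -> steps_to_one(2)
2 is even -> steps_to_one(1)
Reached 1 after 26 steps
= 26


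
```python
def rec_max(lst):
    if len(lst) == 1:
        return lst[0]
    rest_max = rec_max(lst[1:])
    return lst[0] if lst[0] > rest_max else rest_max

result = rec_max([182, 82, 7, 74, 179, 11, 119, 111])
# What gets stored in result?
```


rec_max([182, 82, 7, 74, 179, 11, 119, 111])
= compare 182 with rec_max([82, 7, 74, 179, 11, 119, 111])
= compare 82 with rec_max([7, 74, 179, 11, 119, 111])
= compare 7 with rec_max([74, 179, 11, 119, 111])
= compare 74 with rec_max([179, 11, 119, 111])
= compare 179 with rec_max([11, 119, 111])
= compare 11 with rec_max([119, 111])
= compare 119 with rec_max([111])
Base: rec_max([111]) = 111
compare 119 with 111: max = 119
compare 11 with 119: max = 119
compare 179 with 119: max = 179
compare 74 with 179: max = 179
compare 7 with 179: max = 179
compare 82 with 179: max = 179
compare 182 with 179: max = 182
= 182


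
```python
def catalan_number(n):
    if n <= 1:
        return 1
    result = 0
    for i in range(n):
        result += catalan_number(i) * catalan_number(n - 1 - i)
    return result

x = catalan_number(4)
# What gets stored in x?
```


catalan_number(4)
= sum of catalan_number(i) * catalan_number(4-1-i) for i in 0..3
First compute sub-values bottom-up:
  catalan_number(0) = 1, catalan_number(1) = 1
  catalan_number(2) = 1*1 + 1*1 = 2
  catalan_number(3) = 1*2 + 1*1 + 2*1 = 5
Now catalan_number(4):
  catalan_number(0)*catalan_number(3) = 1*5 = 5
  catalan_number(1)*catalan_number(2) = 1*2 = 2
  catalan_number(2)*catalan_number(1) = 2*1 = 2
  catalan_number(3)*catalan_number(0) = 5*1 = 5
= 5 + 2 + 2 + 5
= 14


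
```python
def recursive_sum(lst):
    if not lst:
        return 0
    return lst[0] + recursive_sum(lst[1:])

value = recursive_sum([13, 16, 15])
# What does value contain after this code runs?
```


recursive_sum([13, 16, 15])
= 13 + recursive_sum([16, 15])
= 13 + 16 + recursive_sum([15])
= 13 + 16 + 15 + recursive_sum([])
= 13 + 16 + 15 + 0
= 44


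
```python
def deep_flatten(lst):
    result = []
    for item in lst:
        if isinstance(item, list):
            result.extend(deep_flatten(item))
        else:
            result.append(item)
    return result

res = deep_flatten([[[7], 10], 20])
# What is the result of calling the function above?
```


deep_flatten([[[7], 10], 20])
Processing each element:
  [[7], 10] is a list -> deep_flatten recursively -> [7, 10]
  20 is not a list -> append 20
= [7, 10, 20]


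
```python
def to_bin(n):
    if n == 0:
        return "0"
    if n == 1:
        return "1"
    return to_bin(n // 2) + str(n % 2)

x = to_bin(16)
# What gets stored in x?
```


to_bin(16)
= to_bin(8) + "0"
= to_bin(4) + "0" + "0"
= to_bin(2) + "0" + "0" + "0"
= to_bin(1) + "0" + "0" + "0" + "0"
= "1" + "0" + "0" + "0" + "0"
= "10000"


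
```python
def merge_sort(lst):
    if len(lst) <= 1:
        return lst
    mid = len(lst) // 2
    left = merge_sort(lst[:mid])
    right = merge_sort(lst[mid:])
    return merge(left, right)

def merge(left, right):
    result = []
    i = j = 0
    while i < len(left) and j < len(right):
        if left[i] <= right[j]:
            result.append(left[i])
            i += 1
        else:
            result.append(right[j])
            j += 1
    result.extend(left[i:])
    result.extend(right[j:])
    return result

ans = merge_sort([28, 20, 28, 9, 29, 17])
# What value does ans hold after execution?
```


merge_sort([28, 20, 28, 9, 29, 17])
Split into [28, 20, 28] and [9, 29, 17]
Left sorted: [20, 28, 28]
Right sorted: [9, 17, 29]
Merge [20, 28, 28] and [9, 17, 29]
= [9, 17, 20, 28, 28, 29]


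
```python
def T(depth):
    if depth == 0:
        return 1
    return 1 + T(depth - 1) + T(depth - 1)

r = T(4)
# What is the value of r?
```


T(4)
= 1 + T(3) + T(3)
= 1 + 2 * T(3)
T(k) = 2^(k+1) - 1
T(0) = 1
T(1) = 3
T(2) = 7
T(3) = 15
T(4) = 31
T(4) = 2^5 - 1 = 31


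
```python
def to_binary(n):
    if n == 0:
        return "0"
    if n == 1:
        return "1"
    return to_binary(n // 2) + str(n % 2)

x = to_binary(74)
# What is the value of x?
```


to_binary(74)
= to_binary(37) + "0"
= to_binary(18) + "1" + "0"
= to_binary(9) + "0" + "1" + "0"
= to_binary(4) + "1" + "0" + "1" + "0"
= to_binary(2) + "0" + "1" + "0" + "1" + "0"
= to_binary(1) + "0" + "0" + "1" + "0" + "1" + "0"
= "1" + "0" + "0" + "1" + "0" + "1" + "0"
= "1001010"


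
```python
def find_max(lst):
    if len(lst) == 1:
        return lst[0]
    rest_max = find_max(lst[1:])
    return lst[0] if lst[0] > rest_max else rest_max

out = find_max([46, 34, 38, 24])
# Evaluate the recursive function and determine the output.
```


find_max([46, 34, 38, 24])
= compare 46 with find_max([34, 38, 24])
= compare 34 with find_max([38, 24])
= compare 38 with find_max([24])
Base: find_max([24]) = 24
compare 38 with 24: max = 38
compare 34 with 38: max = 38
compare 46 with 38: max = 46
= 46


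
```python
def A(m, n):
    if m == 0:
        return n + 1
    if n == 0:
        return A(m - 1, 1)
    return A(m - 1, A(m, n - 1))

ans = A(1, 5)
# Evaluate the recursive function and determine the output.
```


A(1, 5)
= A(0, A(1, 4))
First compute A(1, 4) = 6
= A(0, 6)
= 7


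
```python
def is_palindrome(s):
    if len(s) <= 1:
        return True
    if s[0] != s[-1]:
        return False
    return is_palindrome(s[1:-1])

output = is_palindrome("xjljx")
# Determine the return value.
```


is_palindrome("xjljx")
"xjljx": s[0]='x' == s[-1]='x' -> is_palindrome("jlj")
"jlj": s[0]='j' == s[-1]='j' -> is_palindrome("l")
"l": len <= 1 -> True
= True


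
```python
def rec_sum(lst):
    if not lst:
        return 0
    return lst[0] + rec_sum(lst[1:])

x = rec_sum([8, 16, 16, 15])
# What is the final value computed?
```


rec_sum([8, 16, 16, 15])
= 8 + rec_sum([16, 16, 15])
= 8 + 16 + rec_sum([16, 15])
= 8 + 16 + 16 + rec_sum([15])
= 8 + 16 + 16 + 15 + rec_sum([])
= 8 + 16 + 16 + 15 + 0
= 55


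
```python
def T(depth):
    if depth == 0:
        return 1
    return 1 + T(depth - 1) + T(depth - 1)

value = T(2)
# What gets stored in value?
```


T(2)
= 1 + T(1) + T(1)
= 1 + 2 * T(1)
T(k) = 2^(k+1) - 1
T(0) = 1
T(1) = 3
T(2) = 7
T(2) = 2^3 - 1 = 7


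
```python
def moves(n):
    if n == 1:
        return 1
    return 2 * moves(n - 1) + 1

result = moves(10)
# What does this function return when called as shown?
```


moves(10)
= 2 * moves(9) + 1
= 2 * (2 * moves(8) + 1) + 1
= 2 * (2 * (2 * moves(7) + 1) + 1) + 1
= 2 * (2 * (2 * (2 * moves(6) + 1) + 1) + 1) + 1
= 2 * (2 * (2 * (2 * (2 * moves(5) + 1) + 1) + 1) + 1) + 1
= 2 * (2 * (2 * (2 * (2 * (2 * moves(4) + 1) + 1) + 1) + 1) + 1) + 1
= 2 * (2 * (2 * (2 * (2 * (2 * (2 * moves(3) + 1) + 1) + 1) + 1) + 1) + 1) + 1
= 2 * (2 * (2 * (2 * (2 * (2 * (2 * (2 * moves(2) + 1) + 1) + 1) + 1) + 1) + 1) + 1) + 1
= 2 * (2 * (2 * (2 * (2 * (2 * (2 * (2 * (2 * moves(1) + 1) + 1) + 1) + 1) + 1) + 1) + 1) + 1) + 1
Now compute bottom-up:
moves(1) = 1
moves(2) = 2 * 1 + 1 = 3
moves(3) = 2 * 3 + 1 = 7
moves(4) = 2 * 7 + 1 = 15
moves(5) = 2 * 15 + 1 = 31
moves(6) = 2 * 31 + 1 = 63
moves(7) = 2 * 63 + 1 = 127
moves(8) = 2 * 127 + 1 = 255
moves(9) = 2 * 255 + 1 = 511
moves(10) = 2 * 511 + 1 = 1023
= 1023


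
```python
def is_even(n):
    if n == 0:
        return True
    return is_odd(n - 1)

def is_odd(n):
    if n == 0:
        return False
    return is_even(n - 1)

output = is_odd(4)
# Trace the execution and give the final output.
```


is_odd(4)
= is_even(3)
= is_odd(2)
= is_even(1)
= is_odd(0)
n == 0: return False
= False


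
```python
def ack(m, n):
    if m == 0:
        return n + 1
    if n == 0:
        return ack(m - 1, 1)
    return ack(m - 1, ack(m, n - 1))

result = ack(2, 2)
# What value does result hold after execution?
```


ack(2, 2)
= ack(1, ack(2, 1))
First compute ack(2, 1) = 5
= ack(1, 5)
= 7


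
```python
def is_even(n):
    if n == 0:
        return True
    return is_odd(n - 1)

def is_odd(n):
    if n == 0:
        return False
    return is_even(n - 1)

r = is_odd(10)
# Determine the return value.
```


is_odd(10)
= is_even(9)
= is_odd(8)
= is_even(7)
= is_odd(6)
= is_even(5)
= is_odd(4)
= is_even(3)
= is_odd(2)
= is_even(1)
= is_odd(0)
n == 0: return False
= False


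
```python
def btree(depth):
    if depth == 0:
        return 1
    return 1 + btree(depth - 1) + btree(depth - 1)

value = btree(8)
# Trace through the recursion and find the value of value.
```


btree(8)
= 1 + btree(7) + btree(7)
= 1 + 2 * btree(7)
btree(k) = 2^(k+1) - 1
btree(0) = 1
btree(1) = 3
btree(2) = 7
btree(3) = 15
btree(4) = 31
btree(8) = 2^9 - 1 = 511


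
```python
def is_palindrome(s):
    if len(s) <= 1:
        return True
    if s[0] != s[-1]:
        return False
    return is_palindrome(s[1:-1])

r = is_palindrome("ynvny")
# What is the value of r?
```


is_palindrome("ynvny")
"ynvny": s[0]='y' == s[-1]='y' -> is_palindrome("nvn")
"nvn": s[0]='n' == s[-1]='n' -> is_palindrome("v")
"v": len <= 1 -> True
= True


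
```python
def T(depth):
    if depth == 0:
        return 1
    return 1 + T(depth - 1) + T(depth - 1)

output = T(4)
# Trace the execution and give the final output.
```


T(4)
= 1 + T(3) + T(3)
= 1 + 2 * T(3)
T(k) = 2^(k+1) - 1
T(0) = 1
T(1) = 3
T(2) = 7
T(3) = 15
T(4) = 31
T(4) = 2^5 - 1 = 31


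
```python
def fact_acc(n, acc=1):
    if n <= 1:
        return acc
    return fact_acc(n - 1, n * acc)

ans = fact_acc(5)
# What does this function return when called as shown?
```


fact_acc(5, 1)
= fact_acc(4, 5 * 1) = fact_acc(4, 5)
= fact_acc(3, 4 * 5) = fact_acc(3, 20)
= fact_acc(2, 3 * 20) = fact_acc(2, 60)
= fact_acc(1, 2 * 60) = fact_acc(1, 120)
n <= 1, return acc = 120


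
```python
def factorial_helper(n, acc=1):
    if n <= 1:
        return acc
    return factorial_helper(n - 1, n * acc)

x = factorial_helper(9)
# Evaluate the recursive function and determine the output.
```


factorial_helper(9, 1)
= factorial_helper(8, 9 * 1) = factorial_helper(8, 9)
= factorial_helper(7, 8 * 9) = factorial_helper(7, 72)
= factorial_helper(6, 7 * 72) = factorial_helper(6, 504)
= factorial_helper(5, 6 * 504) = factorial_helper(5, 3024)
= factorial_helper(4, 5 * 3024) = factorial_helper(4, 15120)
= factorial_helper(3, 4 * 15120) = factorial_helper(3, 60480)
= factorial_helper(2, 3 * 60480) = factorial_helper(2, 181440)
= factorial_helper(1, 2 * 181440) = factorial_helper(1, 362880)
n <= 1, return acc = 362880


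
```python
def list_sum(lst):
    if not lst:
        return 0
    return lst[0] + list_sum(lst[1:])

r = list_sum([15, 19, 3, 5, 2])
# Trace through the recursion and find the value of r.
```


list_sum([15, 19, 3, 5, 2])
= 15 + list_sum([19, 3, 5, 2])
= 15 + 19 + list_sum([3, 5, 2])
= 15 + 19 + 3 + list_sum([5, 2])
= 15 + 19 + 3 + 5 + list_sum([2])
= 15 + 19 + 3 + 5 + 2 + list_sum([])
= 15 + 19 + 3 + 5 + 2 + 0
= 44


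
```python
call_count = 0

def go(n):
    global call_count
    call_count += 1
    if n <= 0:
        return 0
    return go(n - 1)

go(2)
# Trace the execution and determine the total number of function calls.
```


go(2) calls go(1) calls ... calls go(0)
Total calls: 2 + 1 (for base case) = 3


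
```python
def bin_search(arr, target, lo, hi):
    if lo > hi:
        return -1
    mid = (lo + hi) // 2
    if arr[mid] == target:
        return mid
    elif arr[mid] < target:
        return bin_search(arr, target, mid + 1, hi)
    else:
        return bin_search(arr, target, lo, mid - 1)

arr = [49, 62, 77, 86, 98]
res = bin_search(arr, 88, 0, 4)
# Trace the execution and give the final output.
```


bin_search(arr, 88, 0, 4)
lo=0, hi=4, mid=2, arr[mid]=77
77 < 88, search right half
lo=3, hi=4, mid=3, arr[mid]=86
86 < 88, search right half
lo=4, hi=4, mid=4, arr[mid]=98
98 > 88, search left half
lo > hi, target not found, return -1
= -1


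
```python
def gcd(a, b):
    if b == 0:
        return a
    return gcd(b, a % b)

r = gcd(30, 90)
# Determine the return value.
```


gcd(30, 90)
= gcd(90, 30 % 90) = gcd(90, 30)
= gcd(30, 90 % 30) = gcd(30, 0)
b == 0, return a = 30


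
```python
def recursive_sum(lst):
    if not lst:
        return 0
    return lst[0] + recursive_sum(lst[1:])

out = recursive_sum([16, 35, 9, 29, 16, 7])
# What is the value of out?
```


recursive_sum([16, 35, 9, 29, 16, 7])
= 16 + recursive_sum([35, 9, 29, 16, 7])
= 16 + 35 + recursive_sum([9, 29, 16, 7])
= 16 + 35 + 9 + recursive_sum([29, 16, 7])
= 16 + 35 + 9 + 29 + recursive_sum([16, 7])
= 16 + 35 + 9 + 29 + 16 + recursive_sum([7])
= 16 + 35 + 9 + 29 + 16 + 7 + recursive_sum([])
= 16 + 35 + 9 + 29 + 16 + 7 + 0
= 112


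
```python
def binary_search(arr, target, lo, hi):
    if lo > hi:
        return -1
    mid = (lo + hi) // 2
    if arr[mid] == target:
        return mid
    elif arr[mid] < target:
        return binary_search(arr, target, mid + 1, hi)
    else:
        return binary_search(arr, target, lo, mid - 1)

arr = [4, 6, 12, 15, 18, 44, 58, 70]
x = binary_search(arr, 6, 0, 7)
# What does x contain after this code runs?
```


binary_search(arr, 6, 0, 7)
lo=0, hi=7, mid=3, arr[mid]=15
15 > 6, search left half
lo=0, hi=2, mid=1, arr[mid]=6
arr[1] == 6, found at index 1
= 1


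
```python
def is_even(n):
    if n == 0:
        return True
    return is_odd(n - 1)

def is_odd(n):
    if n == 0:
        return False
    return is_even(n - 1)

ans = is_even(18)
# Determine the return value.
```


is_even(18)
= is_odd(17)
= is_even(16)
= is_odd(15)
= is_even(14)
= is_odd(13)
= is_even(12)
= is_odd(11)
= is_even(10)
= is_odd(9)
= is_even(8)
= is_odd(7)
= is_even(6)
= is_odd(5)
= is_even(4)
= is_odd(3)
= is_even(2)
= is_odd(1)
= is_even(0)
n == 0: return True
= True


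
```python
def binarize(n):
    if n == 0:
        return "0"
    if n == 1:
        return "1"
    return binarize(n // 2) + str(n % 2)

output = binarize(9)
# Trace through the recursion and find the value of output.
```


binarize(9)
= binarize(4) + "1"
= binarize(2) + "0" + "1"
= binarize(1) + "0" + "0" + "1"
= "1" + "0" + "0" + "1"
= "1001"


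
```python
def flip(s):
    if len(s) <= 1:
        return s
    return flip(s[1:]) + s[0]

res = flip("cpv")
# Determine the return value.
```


flip("cpv")
= flip("pv") + "c"
= flip("v") + "p" + "c"
= "v" + "p" + "c"
= "vpc"


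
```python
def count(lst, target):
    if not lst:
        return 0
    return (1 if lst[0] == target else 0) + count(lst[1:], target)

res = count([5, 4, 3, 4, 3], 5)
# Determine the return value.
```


count([5, 4, 3, 4, 3], 5)
lst[0]=5 == 5: 1 + count([4, 3, 4, 3], 5)
lst[0]=4 != 5: 0 + count([3, 4, 3], 5)
lst[0]=3 != 5: 0 + count([4, 3], 5)
lst[0]=4 != 5: 0 + count([3], 5)
lst[0]=3 != 5: 0 + count([], 5)
= 1


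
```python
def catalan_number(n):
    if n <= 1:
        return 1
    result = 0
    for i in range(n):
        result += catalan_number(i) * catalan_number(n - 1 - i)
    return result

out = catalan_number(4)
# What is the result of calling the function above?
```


catalan_number(4)
= sum of catalan_number(i) * catalan_number(4-1-i) for i in 0..3
First compute sub-values bottom-up:
  catalan_number(0) = 1, catalan_number(1) = 1
  catalan_number(2) = 1*1 + 1*1 = 2
  catalan_number(3) = 1*2 + 1*1 + 2*1 = 5
Now catalan_number(4):
  catalan_number(0)*catalan_number(3) = 1*5 = 5
  catalan_number(1)*catalan_number(2) = 1*2 = 2
  catalan_number(2)*catalan_number(1) = 2*1 = 2
  catalan_number(3)*catalan_number(0) = 5*1 = 5
= 5 + 2 + 2 + 5
= 14


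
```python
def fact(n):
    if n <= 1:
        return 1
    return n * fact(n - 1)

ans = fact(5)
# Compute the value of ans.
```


fact(5)
= 5 * fact(4)
= 5 * 4 * fact(3)
= 5 * 4 * 3 * fact(2)
= 5 * 4 * 3 * 2 * fact(1)
= 5 * 4 * 3 * 2 * 1
= 120


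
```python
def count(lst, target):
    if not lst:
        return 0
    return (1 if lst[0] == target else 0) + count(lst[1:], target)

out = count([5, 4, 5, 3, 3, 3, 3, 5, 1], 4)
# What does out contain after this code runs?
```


count([5, 4, 5, 3, 3, 3, 3, 5, 1], 4)
lst[0]=5 != 4: 0 + count([4, 5, 3, 3, 3, 3, 5, 1], 4)
lst[0]=4 == 4: 1 + count([5, 3, 3, 3, 3, 5, 1], 4)
lst[0]=5 != 4: 0 + count([3, 3, 3, 3, 5, 1], 4)
lst[0]=3 != 4: 0 + count([3, 3, 3, 5, 1], 4)
lst[0]=3 != 4: 0 + count([3, 3, 5, 1], 4)
lst[0]=3 != 4: 0 + count([3, 5, 1], 4)
lst[0]=3 != 4: 0 + count([5, 1], 4)
lst[0]=5 != 4: 0 + count([1], 4)
lst[0]=1 != 4: 0 + count([], 4)
= 1


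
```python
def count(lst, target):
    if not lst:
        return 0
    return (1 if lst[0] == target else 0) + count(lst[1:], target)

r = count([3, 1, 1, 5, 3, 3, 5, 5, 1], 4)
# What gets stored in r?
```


count([3, 1, 1, 5, 3, 3, 5, 5, 1], 4)
lst[0]=3 != 4: 0 + count([1, 1, 5, 3, 3, 5, 5, 1], 4)
lst[0]=1 != 4: 0 + count([1, 5, 3, 3, 5, 5, 1], 4)
lst[0]=1 != 4: 0 + count([5, 3, 3, 5, 5, 1], 4)
lst[0]=5 != 4: 0 + count([3, 3, 5, 5, 1], 4)
lst[0]=3 != 4: 0 + count([3, 5, 5, 1], 4)
lst[0]=3 != 4: 0 + count([5, 5, 1], 4)
lst[0]=5 != 4: 0 + count([5, 1], 4)
lst[0]=5 != 4: 0 + count([1], 4)
lst[0]=1 != 4: 0 + count([], 4)
= 0


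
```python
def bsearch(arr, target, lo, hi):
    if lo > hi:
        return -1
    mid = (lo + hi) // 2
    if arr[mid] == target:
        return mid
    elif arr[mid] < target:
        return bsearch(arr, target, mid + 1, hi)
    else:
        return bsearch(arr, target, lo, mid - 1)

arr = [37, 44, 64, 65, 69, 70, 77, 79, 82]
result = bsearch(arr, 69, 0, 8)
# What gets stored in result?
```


bsearch(arr, 69, 0, 8)
lo=0, hi=8, mid=4, arr[mid]=69
arr[4] == 69, found at index 4
= 4


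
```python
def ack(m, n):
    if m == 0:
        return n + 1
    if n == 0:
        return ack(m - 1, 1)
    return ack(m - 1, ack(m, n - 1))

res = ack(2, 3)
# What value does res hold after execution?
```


ack(2, 3)
= ack(1, ack(2, 2))
First compute ack(2, 2) = 7
= ack(1, 7)
= 9


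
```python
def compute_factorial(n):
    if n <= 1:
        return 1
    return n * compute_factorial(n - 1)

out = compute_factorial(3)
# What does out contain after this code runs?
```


compute_factorial(3)
= 3 * compute_factorial(2)
= 3 * 2 * compute_factorial(1)
= 3 * 2 * 1
= 6


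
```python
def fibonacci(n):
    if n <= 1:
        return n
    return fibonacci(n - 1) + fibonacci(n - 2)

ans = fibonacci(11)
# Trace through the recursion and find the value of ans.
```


fibonacci(11)
= fibonacci(10) + fibonacci(9)
= (fibonacci(9) + fibonacci(8)) + fibonacci(9)
Computing bottom-up: fibonacci(0)=0, fibonacci(1)=1, fibonacci(2)=1, fibonacci(3)=2, fibonacci(4)=3, fibonacci(5)=5, fibonacci(6)=8, fibonacci(7)=13, fibonacci(8)=21, fibonacci(9)=34, fibonacci(10)=55, fibonacci(11)=89
= 89


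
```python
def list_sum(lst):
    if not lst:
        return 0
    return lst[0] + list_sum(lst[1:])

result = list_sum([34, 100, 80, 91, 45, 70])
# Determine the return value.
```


list_sum([34, 100, 80, 91, 45, 70])
= 34 + list_sum([100, 80, 91, 45, 70])
= 34 + 100 + list_sum([80, 91, 45, 70])
= 34 + 100 + 80 + list_sum([91, 45, 70])
= 34 + 100 + 80 + 91 + list_sum([45, 70])
= 34 + 100 + 80 + 91 + 45 + list_sum([70])
= 34 + 100 + 80 + 91 + 45 + 70 + list_sum([])
= 34 + 100 + 80 + 91 + 45 + 70 + 0
= 420


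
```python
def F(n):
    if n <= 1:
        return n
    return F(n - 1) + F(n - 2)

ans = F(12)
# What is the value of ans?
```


F(12)
= F(11) + F(10)
= (F(10) + F(9)) + F(10)
Computing bottom-up: F(0)=0, F(1)=1, F(2)=1, F(3)=2, F(4)=3, F(5)=5, F(6)=8, F(7)=13, F(8)=21, F(9)=34, F(10)=55, F(11)=89, F(12)=144
= 144


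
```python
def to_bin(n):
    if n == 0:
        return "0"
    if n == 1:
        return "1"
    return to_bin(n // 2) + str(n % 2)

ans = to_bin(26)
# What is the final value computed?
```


to_bin(26)
= to_bin(13) + "0"
= to_bin(6) + "1" + "0"
= to_bin(3) + "0" + "1" + "0"
= to_bin(1) + "1" + "0" + "1" + "0"
= "1" + "1" + "0" + "1" + "0"
= "11010"


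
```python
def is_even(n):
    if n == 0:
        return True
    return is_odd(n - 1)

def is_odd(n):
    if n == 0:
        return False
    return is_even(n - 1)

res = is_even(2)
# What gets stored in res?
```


is_even(2)
= is_odd(1)
= is_even(0)
n == 0: return True
= True


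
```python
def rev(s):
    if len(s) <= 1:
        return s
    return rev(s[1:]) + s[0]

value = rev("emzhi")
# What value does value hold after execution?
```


rev("emzhi")
= rev("mzhi") + "e"
= rev("zhi") + "m" + "e"
= rev("hi") + "z" + "m" + "e"
= rev("i") + "h" + "z" + "m" + "e"
= "i" + "h" + "z" + "m" + "e"
= "ihzme"


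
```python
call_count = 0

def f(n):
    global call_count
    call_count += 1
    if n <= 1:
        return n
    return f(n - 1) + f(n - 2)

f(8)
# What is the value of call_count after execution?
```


f(8) calls f(7) and f(6); each non-base call branches into two more.
Let C(k) = total number of calls made by f(k), including the call to f(k) itself.
Base cases: C(0) = 1, C(1) = 1
Recurrence: C(k) = 1 + C(k-1) + C(k-2)
  C(2) = 1 + C(1) + C(0) = 1 + 1 + 1 = 3
  C(3) = 1 + C(2) + C(1) = 1 + 3 + 1 = 5
  C(4) = 1 + C(3) + C(2) = 1 + 5 + 3 = 9
  C(5) = 1 + C(4) + C(3) = 1 + 9 + 5 = 15
  C(6) = 1 + C(5) + C(4) = 1 + 15 + 9 = 25
  C(7) = 1 + C(6) + C(5) = 1 + 25 + 15 = 41
  C(8) = 1 + C(7) + C(6) = 1 + 41 + 25 = 67
Total calls = C(8) = 67


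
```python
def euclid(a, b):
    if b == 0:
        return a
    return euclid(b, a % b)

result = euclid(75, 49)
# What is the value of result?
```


euclid(75, 49)
= euclid(49, 75 % 49) = euclid(49, 26)
= euclid(26, 49 % 26) = euclid(26, 23)
= euclid(23, 26 % 23) = euclid(23, 3)
= euclid(3, 23 % 3) = euclid(3, 2)
= euclid(2, 3 % 2) = euclid(2, 1)
= euclid(1, 2 % 1) = euclid(1, 0)
b == 0, return a = 1


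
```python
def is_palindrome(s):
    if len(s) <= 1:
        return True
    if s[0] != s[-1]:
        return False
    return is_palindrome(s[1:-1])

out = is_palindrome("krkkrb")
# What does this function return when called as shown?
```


is_palindrome("krkkrb")
"krkkrb": s[0]='k' != s[-1]='b' -> False
= False


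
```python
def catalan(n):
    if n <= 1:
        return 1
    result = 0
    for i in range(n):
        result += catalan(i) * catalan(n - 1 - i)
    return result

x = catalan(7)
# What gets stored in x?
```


catalan(7)
= sum of catalan(i) * catalan(7-1-i) for i in 0..6
First compute sub-values bottom-up:
  catalan(0) = 1, catalan(1) = 1
  catalan(2) = 1*1 + 1*1 = 2
  catalan(3) = 1*2 + 1*1 + 2*1 = 5
  catalan(4) = 1*5 + 1*2 + 2*1 + 5*1 = 14
  catalan(5) = 1*14 + 1*5 + 2*2 + 5*1 + 14*1 = 42
  catalan(6) = 1*42 + 1*14 + 2*5 + 5*2 + 14*1 + 42*1 = 132
Now catalan(7):
  catalan(0)*catalan(6) = 1*132 = 132
  catalan(1)*catalan(5) = 1*42 = 42
  catalan(2)*catalan(4) = 2*14 = 28
  catalan(3)*catalan(3) = 5*5 = 25
  catalan(4)*catalan(2) = 14*2 = 28
  catalan(5)*catalan(1) = 42*1 = 42
  catalan(6)*catalan(0) = 132*1 = 132
= 132 + 42 + 28 + 25 + 28 + 42 + 132
= 429


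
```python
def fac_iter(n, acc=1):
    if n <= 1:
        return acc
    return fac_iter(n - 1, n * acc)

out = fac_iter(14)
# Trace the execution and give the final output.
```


fac_iter(14, 1)
= fac_iter(13, 14 * 1) = fac_iter(13, 14)
= fac_iter(12, 13 * 14) = fac_iter(12, 182)
= fac_iter(11, 12 * 182) = fac_iter(11, 2184)
= fac_iter(10, 11 * 2184) = fac_iter(10, 24024)
= fac_iter(9, 10 * 24024) = fac_iter(9, 240240)
= fac_iter(8, 9 * 240240) = fac_iter(8, 2162160)
= fac_iter(7, 8 * 2162160) = fac_iter(7, 17297280)
= fac_iter(6, 7 * 17297280) = fac_iter(6, 121080960)
= fac_iter(5, 6 * 121080960) = fac_iter(5, 726485760)
= fac_iter(4, 5 * 726485760) = fac_iter(4, 3632428800)
= fac_iter(3, 4 * 3632428800) = fac_iter(3, 14529715200)
= fac_iter(2, 3 * 14529715200) = fac_iter(2, 43589145600)
= fac_iter(1, 2 * 43589145600) = fac_iter(1, 87178291200)
n <= 1, return acc = 87178291200


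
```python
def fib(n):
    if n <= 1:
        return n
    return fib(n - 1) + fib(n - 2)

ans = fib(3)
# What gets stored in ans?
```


fib(3)
= fib(2) + fib(1)
Computing bottom-up: fib(0)=0, fib(1)=1, fib(2)=1, fib(3)=2
= 2


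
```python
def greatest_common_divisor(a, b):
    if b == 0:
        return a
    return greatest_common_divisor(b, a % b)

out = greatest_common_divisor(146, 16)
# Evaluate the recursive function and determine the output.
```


greatest_common_divisor(146, 16)
= greatest_common_divisor(16, 146 % 16) = greatest_common_divisor(16, 2)
= greatest_common_divisor(2, 16 % 2) = greatest_common_divisor(2, 0)
b == 0, return a = 2


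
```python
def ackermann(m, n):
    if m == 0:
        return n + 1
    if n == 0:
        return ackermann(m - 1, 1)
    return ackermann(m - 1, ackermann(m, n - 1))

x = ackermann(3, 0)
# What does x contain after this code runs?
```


ackermann(3, 0)
n == 0: return ackermann(2, 1)
= ackermann(2, 1) = 5
= 5


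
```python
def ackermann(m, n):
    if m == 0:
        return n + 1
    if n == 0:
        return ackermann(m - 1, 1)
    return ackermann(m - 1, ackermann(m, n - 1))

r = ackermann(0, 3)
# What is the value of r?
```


ackermann(0, 3)
m == 0: return 3 + 1 = 4
= 4


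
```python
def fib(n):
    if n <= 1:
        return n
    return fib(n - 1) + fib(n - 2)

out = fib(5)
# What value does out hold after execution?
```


fib(5)
= fib(4) + fib(3)
= (fib(3) + fib(2)) + fib(3)
Computing bottom-up: fib(0)=0, fib(1)=1, fib(2)=1, fib(3)=2, fib(4)=3, fib(5)=5
= 5


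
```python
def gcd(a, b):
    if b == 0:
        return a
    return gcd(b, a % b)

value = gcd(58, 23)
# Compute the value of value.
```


gcd(58, 23)
= gcd(23, 58 % 23) = gcd(23, 12)
= gcd(12, 23 % 12) = gcd(12, 11)
= gcd(11, 12 % 11) = gcd(11, 1)
= gcd(1, 11 % 1) = gcd(1, 0)
b == 0, return a = 1


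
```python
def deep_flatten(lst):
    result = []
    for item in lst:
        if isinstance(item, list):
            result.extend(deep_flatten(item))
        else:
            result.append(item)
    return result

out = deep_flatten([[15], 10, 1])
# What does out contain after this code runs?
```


deep_flatten([[15], 10, 1])
Processing each element:
  [15] is a list -> deep_flatten recursively -> [15]
  10 is not a list -> append 10
  1 is not a list -> append 1
= [15, 10, 1]


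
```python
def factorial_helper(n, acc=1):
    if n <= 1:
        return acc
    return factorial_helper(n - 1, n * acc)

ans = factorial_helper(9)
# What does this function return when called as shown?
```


factorial_helper(9, 1)
= factorial_helper(8, 9 * 1) = factorial_helper(8, 9)
= factorial_helper(7, 8 * 9) = factorial_helper(7, 72)
= factorial_helper(6, 7 * 72) = factorial_helper(6, 504)
= factorial_helper(5, 6 * 504) = factorial_helper(5, 3024)
= factorial_helper(4, 5 * 3024) = factorial_helper(4, 15120)
= factorial_helper(3, 4 * 15120) = factorial_helper(3, 60480)
= factorial_helper(2, 3 * 60480) = factorial_helper(2, 181440)
= factorial_helper(1, 2 * 181440) = factorial_helper(1, 362880)
n <= 1, return acc = 362880


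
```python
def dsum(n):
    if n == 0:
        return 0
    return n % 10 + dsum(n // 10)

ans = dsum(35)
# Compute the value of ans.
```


dsum(35)
= 5 + dsum(3)
= 5 + 3 + dsum(0)
= 5 + 3 + 0
= 8


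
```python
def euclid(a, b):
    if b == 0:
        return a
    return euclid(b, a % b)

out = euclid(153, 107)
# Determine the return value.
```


euclid(153, 107)
= euclid(107, 153 % 107) = euclid(107, 46)
= euclid(46, 107 % 46) = euclid(46, 15)
= euclid(15, 46 % 15) = euclid(15, 1)
= euclid(1, 15 % 1) = euclid(1, 0)
b == 0, return a = 1


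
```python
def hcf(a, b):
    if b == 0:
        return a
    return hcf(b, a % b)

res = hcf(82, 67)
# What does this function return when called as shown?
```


hcf(82, 67)
= hcf(67, 82 % 67) = hcf(67, 15)
= hcf(15, 67 % 15) = hcf(15, 7)
= hcf(7, 15 % 7) = hcf(7, 1)
= hcf(1, 7 % 1) = hcf(1, 0)
b == 0, return a = 1


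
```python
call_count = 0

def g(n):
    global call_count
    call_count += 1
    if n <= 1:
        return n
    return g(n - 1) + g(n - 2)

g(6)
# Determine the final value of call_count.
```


g(6) calls g(5) and g(4); each non-base call branches into two more.
Let C(k) = total number of calls made by g(k), including the call to g(k) itself.
Base cases: C(0) = 1, C(1) = 1
Recurrence: C(k) = 1 + C(k-1) + C(k-2)
  C(2) = 1 + C(1) + C(0) = 1 + 1 + 1 = 3
  C(3) = 1 + C(2) + C(1) = 1 + 3 + 1 = 5
  C(4) = 1 + C(3) + C(2) = 1 + 5 + 3 = 9
  C(5) = 1 + C(4) + C(3) = 1 + 9 + 5 = 15
  C(6) = 1 + C(5) + C(4) = 1 + 15 + 9 = 25
Total calls = C(6) = 25


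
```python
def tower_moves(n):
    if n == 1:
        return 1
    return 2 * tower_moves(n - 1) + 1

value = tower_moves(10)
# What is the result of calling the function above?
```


tower_moves(10)
= 2 * tower_moves(9) + 1
= 2 * (2 * tower_moves(8) + 1) + 1
= 2 * (2 * (2 * tower_moves(7) + 1) + 1) + 1
= 2 * (2 * (2 * (2 * tower_moves(6) + 1) + 1) + 1) + 1
= 2 * (2 * (2 * (2 * (2 * tower_moves(5) + 1) + 1) + 1) + 1) + 1
= 2 * (2 * (2 * (2 * (2 * (2 * tower_moves(4) + 1) + 1) + 1) + 1) + 1) + 1
= 2 * (2 * (2 * (2 * (2 * (2 * (2 * tower_moves(3) + 1) + 1) + 1) + 1) + 1) + 1) + 1
= 2 * (2 * (2 * (2 * (2 * (2 * (2 * (2 * tower_moves(2) + 1) + 1) + 1) + 1) + 1) + 1) + 1) + 1
= 2 * (2 * (2 * (2 * (2 * (2 * (2 * (2 * (2 * tower_moves(1) + 1) + 1) + 1) + 1) + 1) + 1) + 1) + 1) + 1
Now compute bottom-up:
tower_moves(1) = 1
tower_moves(2) = 2 * 1 + 1 = 3
tower_moves(3) = 2 * 3 + 1 = 7
tower_moves(4) = 2 * 7 + 1 = 15
tower_moves(5) = 2 * 15 + 1 = 31
tower_moves(6) = 2 * 31 + 1 = 63
tower_moves(7) = 2 * 63 + 1 = 127
tower_moves(8) = 2 * 127 + 1 = 255
tower_moves(9) = 2 * 255 + 1 = 511
tower_moves(10) = 2 * 511 + 1 = 1023
= 1023


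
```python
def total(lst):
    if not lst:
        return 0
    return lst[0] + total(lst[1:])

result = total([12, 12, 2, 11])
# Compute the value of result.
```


total([12, 12, 2, 11])
= 12 + total([12, 2, 11])
= 12 + 12 + total([2, 11])
= 12 + 12 + 2 + total([11])
= 12 + 12 + 2 + 11 + total([])
= 12 + 12 + 2 + 11 + 0
= 37
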